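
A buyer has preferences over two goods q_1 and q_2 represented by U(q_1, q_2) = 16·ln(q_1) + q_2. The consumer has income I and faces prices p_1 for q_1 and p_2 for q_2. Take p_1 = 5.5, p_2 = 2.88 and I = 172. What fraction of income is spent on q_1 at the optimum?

share on q_1 = 0.2679

MU_q_1 = 16/q_1, MU_q_2 = 1. Tangency: 16/q_1 = p_1/p_2.
So q_1*(p_1,p_2) = 16·p_2/p_1, independent of income; and q_2* = (I − 16·p_2)/p_2.
At the given prices: q_1* = 16·2.88/5.5 = 8.3782, and q_2* = 43.7222.
Expenditure on q_1: 5.5·8.3782 = 46.08; share = 0.2679.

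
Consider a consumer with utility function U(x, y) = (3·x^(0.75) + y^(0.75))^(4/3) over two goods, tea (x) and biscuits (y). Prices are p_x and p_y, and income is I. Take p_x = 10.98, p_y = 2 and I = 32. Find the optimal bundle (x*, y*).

x* = 0.9578, y* = 10.7417

MRS = MU_x/MU_y = 3·(y/x)^(0.25). Set equal to p_x/p_y.
Hence y/x = ((1/3)·p_x/p_y)^(1/(0.25)), i.e. raised to the 4 power.
With the ratio pinned down, the budget gives x* = I/(p_x + p_y·(y/x)) and y* = (y/x)·x*.
Numerically y/x = 11.215131, so x* = 32/(10.98 + 2·11.215131) = 0.9578 and y* = 11.215131·0.9578 = 10.7417.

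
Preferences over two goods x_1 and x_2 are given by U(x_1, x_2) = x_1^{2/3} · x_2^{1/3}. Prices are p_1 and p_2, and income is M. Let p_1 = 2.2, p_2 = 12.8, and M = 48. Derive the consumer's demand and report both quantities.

The MRS is 2·x_2/x_1. Set MRS = p_1/p_2.
So 2/3·p_2·x_2 = 1/3·p_1·x_1; combined with the budget, a share 2/3 of income goes to x_1.
Demand: x_1*(p_1,p_2,M) = 2/3·M/p_1 and x_2* = 1/3·M/p_2.
At p_1=2.2, p_2=12.8, M=48: x_1* = 2/3·48/2.2 = 14.5455, x_2* = 1.25.

x_1* = 14.5455, x_2* = 1.25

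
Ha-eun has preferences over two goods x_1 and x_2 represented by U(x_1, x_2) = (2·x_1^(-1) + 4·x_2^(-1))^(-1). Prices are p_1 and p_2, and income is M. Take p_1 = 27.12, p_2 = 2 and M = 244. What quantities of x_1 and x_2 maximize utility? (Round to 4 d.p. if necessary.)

x_1* = 6.5005, x_2* = 33.8527

MRS = MU_x_1/MU_x_2 = (1/2)·(x_2/x_1)^(2). Set equal to p_1/p_2.
Hence x_2/x_1 = (2·p_1/p_2)^(1/(2)), i.e. raised to the 0.5 power.
With the ratio pinned down, the budget gives x_1* = M/(p_1 + p_2·(x_2/x_1)) and x_2* = (x_2/x_1)·x_1*.
Numerically x_2/x_1 = 5.207687, so x_1* = 244/(27.12 + 2·5.207687) = 6.5005 and x_2* = 5.207687·6.5005 = 33.8527.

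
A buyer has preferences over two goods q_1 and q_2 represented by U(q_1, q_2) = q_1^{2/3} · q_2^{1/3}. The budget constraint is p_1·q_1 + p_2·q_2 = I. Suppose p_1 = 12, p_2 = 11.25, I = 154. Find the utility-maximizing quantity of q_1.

q_1* = 8.5556

Tangency: MRS = 2·q_2/q_1 = p_1/p_2.
Rearranging, p_2·q_2 = (1/2)·p_1·q_1. Substituting into the budget gives p_1·q_1·(1 + (1/2)) = I.
Demand: q_1*(p_1,p_2,I) = 2/3·I/p_1 and q_2* = 1/3·I/p_2.
At p_1=12, p_2=11.25, I=154: q_1* = 2/3·154/12 = 8.5556.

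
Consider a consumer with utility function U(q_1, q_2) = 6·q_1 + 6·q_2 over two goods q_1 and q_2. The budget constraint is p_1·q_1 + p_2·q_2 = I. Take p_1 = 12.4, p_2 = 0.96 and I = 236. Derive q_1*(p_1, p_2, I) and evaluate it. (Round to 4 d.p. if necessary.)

q_1* = 0

Linear utility — the consumer picks whichever good has higher MU/price: 6/12.4 = 0.4839 vs 6/0.96 = 6.25.
q_2 gives more utility per dollar, so spend all income on q_2: q_2* = I/p_2, q_1* = 0.
Numerically: q_1* = 0, q_2* = 245.8333.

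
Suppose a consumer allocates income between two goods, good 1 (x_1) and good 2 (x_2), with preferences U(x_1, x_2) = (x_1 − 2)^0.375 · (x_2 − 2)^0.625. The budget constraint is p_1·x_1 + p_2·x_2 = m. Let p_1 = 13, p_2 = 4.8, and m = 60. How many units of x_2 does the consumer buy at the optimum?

MRS = (3/5)·(x_2−2)/(x_1−2). Tangency with p_1/p_2 gives x_2−2 = (5/3)·(p_1/p_2)·(x_1−2).
After buying the subsistence bundle (2, 2), a share 0.375 of the remaining income goes to x_1: x_1* = 2 + 0.375·(m − 2p_1 − 2p_2)/p_1.
Discretionary income = 60 − 2·13 − 2·4.8 = 24.4; x_2* = 2 + 0.625·24.4/4.8 = 5.1771.

x_2* = 5.1771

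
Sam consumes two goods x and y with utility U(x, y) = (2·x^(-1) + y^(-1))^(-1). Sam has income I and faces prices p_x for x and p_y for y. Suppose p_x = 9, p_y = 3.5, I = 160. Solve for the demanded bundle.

x* = 12.3375, y* = 13.9894

MU_x ∝ 2·x^(-2), MU_y ∝ y^(-2), so MRS = 2·(y/x)^(2) = p_x/p_y.
Solve for the ratio: y/x = [(1/2)·p_x/p_y]^(0.5).
Substitute y = (y/x)·x into the budget: x* = I/(p_x + p_y·(y/x)).
Numerically y/x = 1.133893, so x* = 160/(9 + 3.5·1.133893) = 12.3375 and y* = 1.133893·12.3375 = 13.9894.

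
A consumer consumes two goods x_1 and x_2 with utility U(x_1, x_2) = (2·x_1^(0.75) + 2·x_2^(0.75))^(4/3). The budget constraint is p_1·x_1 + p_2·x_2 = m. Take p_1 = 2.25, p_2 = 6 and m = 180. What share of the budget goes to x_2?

share on x_2 = 0.0501

From the CES first-order condition, (x_2/x_1)^(0.25) = p_1/p_2.
Solve for the ratio: x_2/x_1 = [p_1/p_2]^(4).
Substitute x_2 = (x_2/x_1)·x_1 into the budget: x_1* = m/(p_1 + p_2·(x_2/x_1)).
Numerically x_2/x_1 = 0.019775, so x_1* = 180/(2.25 + 6·0.019775) = 75.9926 and x_2* = 0.019775·75.9926 = 1.5028.
Expenditure on x_2: 6·1.5028 = 9.0167; share = 0.0501.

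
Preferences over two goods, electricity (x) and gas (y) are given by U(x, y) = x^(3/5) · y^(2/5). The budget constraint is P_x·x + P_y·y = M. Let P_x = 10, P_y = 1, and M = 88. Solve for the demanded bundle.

Tangency: MRS = (3/2)·y/x = P_x/P_y.
So 0.6·P_y·y = 0.4·P_x·x; combined with the budget, a share 0.6 of income goes to x.
Demand: x*(P_x,P_y,M) = 0.6·M/P_x and y* = 0.4·M/P_y.
At P_x=10, P_y=1, M=88: x* = 0.6·88/10 = 5.28, y* = 35.2.

x* = 5.28, y* = 35.2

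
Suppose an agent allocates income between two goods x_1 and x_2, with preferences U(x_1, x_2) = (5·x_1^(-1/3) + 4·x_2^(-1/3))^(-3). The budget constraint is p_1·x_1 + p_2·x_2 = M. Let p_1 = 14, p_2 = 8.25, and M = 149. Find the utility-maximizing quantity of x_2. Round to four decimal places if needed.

x_2* = 7.6877

Numerically x_2/x_1 = 1.257688, so x_1* = 149/(14 + 8.25·1.257688) = 6.1126 and x_2* = 1.257688·6.1126 = 7.6877.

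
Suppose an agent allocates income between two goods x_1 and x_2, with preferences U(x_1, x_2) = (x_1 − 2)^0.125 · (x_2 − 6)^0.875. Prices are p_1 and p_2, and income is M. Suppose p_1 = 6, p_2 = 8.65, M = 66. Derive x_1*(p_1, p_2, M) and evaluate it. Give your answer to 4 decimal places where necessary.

x_1* = 2.0438

After buying the subsistence bundle (2, 6), a share 0.125 of the remaining income goes to x_1: x_1* = 2 + 0.125·(M − 2p_1 − 6p_2)/p_1.
Discretionary income = 66 − 2·6 − 6·8.65 = 2.1; x_1* = 2 + 0.125·2.1/6 = 2.0438.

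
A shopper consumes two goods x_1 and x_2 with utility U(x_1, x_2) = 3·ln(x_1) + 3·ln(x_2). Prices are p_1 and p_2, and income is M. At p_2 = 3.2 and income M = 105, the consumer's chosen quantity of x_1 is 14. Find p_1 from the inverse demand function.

p_1 = 3.75

The MRS is x_2/x_1. Set MRS = p_1/p_2.
Rearranging, p_2·x_2 = p_1·x_1. Substituting into the budget gives p_1·x_1·(1 + 1) = M.
Demand: x_1*(p_1,p_2,M) = 0.5·M/p_1 and x_2* = 0.5·M/p_2.
Set x_1* = 14 in the demand function and solve for p_1: p_1 = 3.75.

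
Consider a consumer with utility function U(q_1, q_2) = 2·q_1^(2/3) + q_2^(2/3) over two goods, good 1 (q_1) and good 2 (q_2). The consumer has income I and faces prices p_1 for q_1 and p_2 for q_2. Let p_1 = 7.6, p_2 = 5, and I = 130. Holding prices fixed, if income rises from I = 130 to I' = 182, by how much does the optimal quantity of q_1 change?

MRS = MU_q_1/MU_q_2 = 2·(q_2/q_1)^(1/3). Set equal to p_1/p_2.
Solve for the ratio: q_2/q_1 = [(1/2)·p_1/p_2]^(3).
With the ratio pinned down, the budget gives q_1* = I/(p_1 + p_2·(q_2/q_1)) and q_2* = (q_2/q_1)·q_1*.
Numerically q_2/q_1 = 0.438976, so q_1* = 130/(7.6 + 5·0.438976) = 13.2722.
At I' = 182: q_1* = 18.5811. Change: 18.5811 − 13.2722 = 5.3089.

Δq_1* = 5.3089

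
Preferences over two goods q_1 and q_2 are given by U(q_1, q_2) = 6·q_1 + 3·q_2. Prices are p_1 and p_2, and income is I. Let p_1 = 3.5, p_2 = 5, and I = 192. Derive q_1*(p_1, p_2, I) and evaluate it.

Numerically: q_1* = 54.8571, q_2* = 0.

q_1* = 54.8571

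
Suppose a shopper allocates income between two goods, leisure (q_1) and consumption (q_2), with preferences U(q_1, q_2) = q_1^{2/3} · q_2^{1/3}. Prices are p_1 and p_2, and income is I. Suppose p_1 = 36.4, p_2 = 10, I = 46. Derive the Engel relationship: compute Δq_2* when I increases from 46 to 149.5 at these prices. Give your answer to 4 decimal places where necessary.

Δq_2* = 3.45

The MRS is 2·q_2/q_1. Set MRS = p_1/p_2.
So 2/3·p_2·q_2 = 1/3·p_1·q_1; combined with the budget, a share 2/3 of income goes to q_1.
Demand: q_1*(p_1,p_2,I) = 2/3·I/p_1 and q_2* = 1/3·I/p_2.
At p_1=36.4, p_2=10, I=46: q_2* = 1/3·46/10 = 1.5333.
At I' = 149.5: q_2* = 4.9833. Change: 4.9833 − 1.5333 = 3.45.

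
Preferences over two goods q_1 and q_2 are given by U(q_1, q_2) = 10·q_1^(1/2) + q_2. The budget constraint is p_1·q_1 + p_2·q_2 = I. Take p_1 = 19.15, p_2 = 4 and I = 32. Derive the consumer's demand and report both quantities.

Thus q_1* = (5·p_2/p_1)² — independent of I — with the rest of income spent on q_2.
Plugging in: q_1* = (5·4/19.15)² = 1.0907, q_2* = 2.7781.

q_1* = 1.0907, q_2* = 2.7781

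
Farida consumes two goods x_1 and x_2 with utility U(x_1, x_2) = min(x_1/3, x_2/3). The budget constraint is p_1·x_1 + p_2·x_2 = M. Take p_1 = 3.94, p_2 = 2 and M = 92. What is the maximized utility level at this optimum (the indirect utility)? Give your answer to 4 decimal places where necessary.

V = 5.1627

Leontief preferences: the optimum is at the kink where x_1/3 = x_2/3, i.e. x_2 = x_1.
Budget: p_1·x_1 + p_2·x_1 = M, so (3·p_1 + 3·p_2)·x_1 = 3·M.
Demand: x_1*(p_1,p_2,M) = 3·M/(3·p_1 + 3·p_2), x_2* = 3·M/(3·p_1 + 3·p_2).
Here 3·3.94 + 3·2 = 17.82, giving x_1* = 15.4882 and x_2* = 15.4882.
Utility at the optimum: U(15.4882, 15.4882) = 5.1627.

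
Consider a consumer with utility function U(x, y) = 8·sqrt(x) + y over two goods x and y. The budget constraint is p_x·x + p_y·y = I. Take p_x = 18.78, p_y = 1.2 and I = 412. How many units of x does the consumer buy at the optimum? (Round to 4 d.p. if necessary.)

MU_x = 4/√x, MU_y = 1. Tangency: 4/√x = p_x/p_y.
Solve: √x = 4·p_y/p_x, so x*(p_x,p_y) = (4·p_y/p_x)², and y* = (I − p_x·x*)/p_y.
Plugging in: x* = (4·1.2/18.78)² = 0.0653.

x* = 0.0653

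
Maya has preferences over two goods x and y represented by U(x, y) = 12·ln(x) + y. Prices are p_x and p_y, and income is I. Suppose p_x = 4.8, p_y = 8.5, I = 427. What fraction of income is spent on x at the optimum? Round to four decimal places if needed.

MU_x = 12/x, MU_y = 1. Tangency: 12/x = p_x/p_y.
So x*(p_x,p_y) = 12·p_y/p_x, independent of income; and y* = (I − 12·p_y)/p_y.
At the given prices: x* = 12·8.5/4.8 = 21.25, and y* = 38.2353.
Expenditure on x: 4.8·21.25 = 102; share = 0.2389.

share on x = 0.2389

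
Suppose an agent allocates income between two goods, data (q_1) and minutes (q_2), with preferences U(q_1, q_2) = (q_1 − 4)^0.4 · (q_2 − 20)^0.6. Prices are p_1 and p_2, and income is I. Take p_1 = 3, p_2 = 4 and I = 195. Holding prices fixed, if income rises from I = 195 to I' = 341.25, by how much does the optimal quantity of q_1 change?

Δq_1* = 19.5

MRS = (2/3)·(q_2−20)/(q_1−4). Tangency with p_1/p_2 gives q_2−20 = (3/2)·(p_1/p_2)·(q_1−4).
After buying the subsistence bundle (4, 20), a share 0.4 of the remaining income goes to q_1: q_1* = 4 + 0.4·(I − 4p_1 − 20p_2)/p_1.
Discretionary income = 195 − 4·3 − 20·4 = 103; q_1* = 4 + 0.4·103/3 = 17.7333.
At I' = 341.25: q_1* = 37.2333. Change: 37.2333 − 17.7333 = 19.5.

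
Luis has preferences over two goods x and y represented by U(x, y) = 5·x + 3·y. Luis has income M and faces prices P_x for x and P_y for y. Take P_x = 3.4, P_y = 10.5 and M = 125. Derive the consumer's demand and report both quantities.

Perfect substitutes: compare marginal utility per dollar. 5/P_x vs 3/P_y → 1.4706 vs 0.2857.
x gives more utility per dollar, so spend all income on x: x* = M/P_x, y* = 0.
Numerically: x* = 36.7647, y* = 0.

x* = 36.7647, y* = 0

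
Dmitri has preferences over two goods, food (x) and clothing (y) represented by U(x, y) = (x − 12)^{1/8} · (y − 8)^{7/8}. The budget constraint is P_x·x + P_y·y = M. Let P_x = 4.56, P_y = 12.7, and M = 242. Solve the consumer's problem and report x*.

x* = 14.3487

Discretionary income = 242 − 12·4.56 − 8·12.7 = 85.68; x* = 12 + 0.125·85.68/4.56 = 14.3487.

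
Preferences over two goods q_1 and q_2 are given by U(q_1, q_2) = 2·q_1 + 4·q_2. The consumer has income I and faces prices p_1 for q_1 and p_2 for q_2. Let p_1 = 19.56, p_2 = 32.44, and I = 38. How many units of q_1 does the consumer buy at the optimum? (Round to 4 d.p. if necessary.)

Linear utility — the consumer picks whichever good has higher MU/price: 2/19.56 = 0.1022 vs 4/32.44 = 0.1233.
q_2 gives more utility per dollar, so spend all income on q_2: q_2* = I/p_2, q_1* = 0.
Numerically: q_1* = 0, q_2* = 1.1714.

q_1* = 0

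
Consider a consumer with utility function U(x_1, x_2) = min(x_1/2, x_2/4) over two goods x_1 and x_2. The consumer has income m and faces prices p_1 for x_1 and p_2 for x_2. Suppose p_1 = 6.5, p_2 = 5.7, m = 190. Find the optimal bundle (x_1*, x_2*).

x_1* = 10.6145, x_2* = 21.2291

Leontief preferences: the optimum is at the kink where x_1/2 = x_2/4, i.e. x_2 = 2·x_1.
Budget: p_1·x_1 + p_2·2·x_1 = m, so (2·p_1 + 4·p_2)·x_1 = 2·m.
Demand: x_1*(p_1,p_2,m) = 2·m/(2·p_1 + 4·p_2), x_2* = 4·m/(2·p_1 + 4·p_2).
Here 2·6.5 + 4·5.7 = 35.8, giving x_1* = 10.6145 and x_2* = 21.2291.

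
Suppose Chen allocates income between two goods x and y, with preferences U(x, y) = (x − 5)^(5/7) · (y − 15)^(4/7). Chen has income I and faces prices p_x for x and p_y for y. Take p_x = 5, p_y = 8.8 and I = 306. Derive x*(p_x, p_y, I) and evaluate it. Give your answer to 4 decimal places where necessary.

x* = 21.5556

Substituting into the budget: x* = 5 + 5/9·(I − 5·p_x − 15·p_y)/p_x, and y* = 15 + 4/9·(…)/p_y.
Discretionary income = 306 − 5·5 − 15·8.8 = 149; x* = 5 + 5/9·149/5 = 21.5556.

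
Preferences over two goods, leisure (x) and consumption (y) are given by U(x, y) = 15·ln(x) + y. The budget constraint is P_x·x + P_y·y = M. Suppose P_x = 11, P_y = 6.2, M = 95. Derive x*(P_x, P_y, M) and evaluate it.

x* = 8.4545

Set MRS = P_x/P_y: (15/x)/1 = P_x/P_y.
So x*(P_x,P_y) = 15·P_y/P_x, independent of income; and y* = (M − 15·P_y)/P_y.
At the given prices: x* = 15·6.2/11 = 8.4545.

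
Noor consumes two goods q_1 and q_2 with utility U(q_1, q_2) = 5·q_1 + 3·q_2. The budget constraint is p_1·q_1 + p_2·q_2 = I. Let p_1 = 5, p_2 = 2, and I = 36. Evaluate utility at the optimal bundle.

V = 54

Linear utility — the consumer picks whichever good has higher MU/price: 5/5 = 1 vs 3/2 = 1.5.
q_2 gives more utility per dollar, so spend all income on q_2: q_2* = I/p_2, q_1* = 0.
Numerically: q_1* = 0, q_2* = 18.
Utility at the optimum: U(0, 18) = 54.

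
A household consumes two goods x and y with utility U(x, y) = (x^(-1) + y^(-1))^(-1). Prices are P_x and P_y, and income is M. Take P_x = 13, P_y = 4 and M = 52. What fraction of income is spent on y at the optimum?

share on y = 0.3568

MRS = MU_x/MU_y = (y/x)^(2). Set equal to P_x/P_y.
Hence y/x = (P_x/P_y)^(1/(2)), i.e. raised to the 0.5 power.
Substitute y = (y/x)·x into the budget: x* = M/(P_x + P_y·(y/x)).
Numerically y/x = 1.802776, so x* = 52/(13 + 4·1.802776) = 2.5728 and y* = 1.802776·2.5728 = 4.6383.
Expenditure on y: 4·4.6383 = 18.553; share = 0.3568.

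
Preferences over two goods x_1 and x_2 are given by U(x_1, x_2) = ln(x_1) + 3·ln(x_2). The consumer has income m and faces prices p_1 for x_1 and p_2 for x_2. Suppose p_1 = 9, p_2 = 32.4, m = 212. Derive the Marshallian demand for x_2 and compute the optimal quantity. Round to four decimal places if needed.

Demand: x_1*(p_1,p_2,m) = 0.25·m/p_1 and x_2* = 0.75·m/p_2.
At p_1=9, p_2=32.4, m=212: x_2* = 0.75·212/32.4 = 4.9074.

x_2* = 4.9074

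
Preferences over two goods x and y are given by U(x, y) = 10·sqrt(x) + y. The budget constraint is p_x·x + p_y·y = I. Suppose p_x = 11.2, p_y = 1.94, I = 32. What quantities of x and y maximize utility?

x* = 0.7501, y* = 12.1645

Plugging in: x* = (5·1.94/11.2)² = 0.7501, y* = 12.1645.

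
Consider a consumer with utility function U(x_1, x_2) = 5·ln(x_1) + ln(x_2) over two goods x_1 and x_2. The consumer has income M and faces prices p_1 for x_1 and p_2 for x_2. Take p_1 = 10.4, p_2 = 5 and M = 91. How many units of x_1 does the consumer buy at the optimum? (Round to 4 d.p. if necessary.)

x_1* = 7.2917

At p_1=10.4, p_2=5, M=91: x_1* = 5/6·91/10.4 = 7.2917.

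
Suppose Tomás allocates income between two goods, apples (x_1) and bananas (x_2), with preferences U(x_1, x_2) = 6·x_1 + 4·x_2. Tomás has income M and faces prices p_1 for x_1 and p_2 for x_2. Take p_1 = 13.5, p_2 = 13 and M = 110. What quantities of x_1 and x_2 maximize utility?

Numerically: x_1* = 8.1481, x_2* = 0.

x_1* = 8.1481, x_2* = 0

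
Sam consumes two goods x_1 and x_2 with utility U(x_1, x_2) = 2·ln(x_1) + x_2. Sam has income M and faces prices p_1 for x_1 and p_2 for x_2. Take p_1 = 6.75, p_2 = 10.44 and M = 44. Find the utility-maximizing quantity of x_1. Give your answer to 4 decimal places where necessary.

x_1* = 3.0933

Set MRS = p_1/p_2: (2/x_1)/1 = p_1/p_2.
So x_1*(p_1,p_2) = 2·p_2/p_1, independent of income; and x_2* = (M − 2·p_2)/p_2.
At the given prices: x_1* = 2·10.44/6.75 = 3.0933.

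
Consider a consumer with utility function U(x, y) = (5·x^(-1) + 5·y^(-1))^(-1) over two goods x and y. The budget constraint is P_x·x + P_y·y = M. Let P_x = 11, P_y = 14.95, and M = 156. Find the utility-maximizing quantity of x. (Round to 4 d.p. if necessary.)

Substitute y = (y/x)·x into the budget: x* = M/(P_x + P_y·(y/x)).
Numerically y/x = 0.85778, so x* = 156/(11 + 14.95·0.85778) = 6.5481.

x* = 6.5481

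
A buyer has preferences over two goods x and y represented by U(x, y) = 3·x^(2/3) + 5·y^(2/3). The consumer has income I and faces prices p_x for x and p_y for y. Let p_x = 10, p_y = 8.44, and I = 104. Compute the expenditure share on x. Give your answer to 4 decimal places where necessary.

share on x = 0.1333

MRS = MU_x/MU_y = (3/5)·(y/x)^(1/3). Set equal to p_x/p_y.
Hence y/x = ((5/3)·p_x/p_y)^(1/(1/3)), i.e. raised to the 3 power.
With the ratio pinned down, the budget gives x* = I/(p_x + p_y·(y/x)) and y* = (y/x)·x*.
Numerically y/x = 7.7005, so x* = 104/(10 + 8.44·7.7005) = 1.3868 and y* = 7.7005·1.3868 = 10.6791.
Expenditure on x: 10·1.3868 = 13.8681; share = 0.1333.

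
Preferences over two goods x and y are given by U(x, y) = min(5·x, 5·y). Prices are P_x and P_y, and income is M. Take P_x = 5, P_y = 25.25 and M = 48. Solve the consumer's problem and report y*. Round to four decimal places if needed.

y* = 1.5868

With perfect complements, no substitution: consume in ratio x:y = 5:5.
Budget: P_x·x + P_y·x = M, so (5·P_x + 5·P_y)·x = 5·M.
Demand: x*(P_x,P_y,M) = 5·M/(5·P_x + 5·P_y), y* = 5·M/(5·P_x + 5·P_y).
Here 5·5 + 5·25.25 = 151.25, giving y* = 1.5868.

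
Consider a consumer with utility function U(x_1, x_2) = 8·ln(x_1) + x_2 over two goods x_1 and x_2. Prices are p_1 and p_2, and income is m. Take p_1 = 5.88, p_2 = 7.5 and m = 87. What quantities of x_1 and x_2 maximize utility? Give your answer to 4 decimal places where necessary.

MU_x_1 = 8/x_1, MU_x_2 = 1. Tangency: 8/x_1 = p_1/p_2.
So x_1*(p_1,p_2) = 8·p_2/p_1, independent of income; and x_2* = (m − 8·p_2)/p_2.
At the given prices: x_1* = 8·7.5/5.88 = 10.2041, and x_2* = 3.6.

x_1* = 10.2041, x_2* = 3.6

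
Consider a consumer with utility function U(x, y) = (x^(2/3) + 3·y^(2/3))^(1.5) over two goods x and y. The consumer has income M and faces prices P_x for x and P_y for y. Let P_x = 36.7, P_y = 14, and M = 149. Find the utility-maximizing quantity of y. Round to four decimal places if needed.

MU_x ∝ x^(-1/3), MU_y ∝ 3·y^(-1/3), so MRS = (1/3)·(y/x)^(1/3) = P_x/P_y.
Hence y/x = (3·P_x/P_y)^(1/(1/3)), i.e. raised to the 3 power.
With the ratio pinned down, the budget gives x* = M/(P_x + P_y·(y/x)) and y* = (y/x)·x*.
Numerically y/x = 486.382398, so x* = 149/(36.7 + 14·486.382398) = 0.0218 and y* = 486.382398·0.0218 = 10.5858.

y* = 10.5858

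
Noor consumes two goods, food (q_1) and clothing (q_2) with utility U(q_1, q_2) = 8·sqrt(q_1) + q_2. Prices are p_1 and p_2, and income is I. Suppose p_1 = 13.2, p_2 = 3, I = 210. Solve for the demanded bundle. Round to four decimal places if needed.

Utility is quasi-linear in q_2; the FOC for q_1 is 4/√q_1 = p_1/p_2.
Solve: √q_1 = 4·p_2/p_1, so q_1*(p_1,p_2) = (4·p_2/p_1)², and q_2* = (I − p_1·q_1*)/p_2.
Plugging in: q_1* = (4·3/13.2)² = 0.8264, q_2* = 66.3636.

q_1* = 0.8264, q_2* = 66.3636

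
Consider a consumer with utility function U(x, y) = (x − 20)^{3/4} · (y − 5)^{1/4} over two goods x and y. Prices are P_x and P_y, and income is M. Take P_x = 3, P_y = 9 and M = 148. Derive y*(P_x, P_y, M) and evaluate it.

y* = 6.1944

MRS = 3·(y−5)/(x−20). Tangency with P_x/P_y gives y−5 = (1/3)·(P_x/P_y)·(x−20).
Substituting into the budget: x* = 20 + 0.75·(M − 20·P_x − 5·P_y)/P_x, and y* = 5 + 0.25·(…)/P_y.
Discretionary income = 148 − 20·3 − 5·9 = 43; y* = 5 + 0.25·43/9 = 6.1944.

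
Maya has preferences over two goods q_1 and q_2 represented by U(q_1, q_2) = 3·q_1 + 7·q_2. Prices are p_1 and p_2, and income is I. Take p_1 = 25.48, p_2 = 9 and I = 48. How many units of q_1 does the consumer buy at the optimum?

q_1* = 0

Linear utility — the consumer picks whichever good has higher MU/price: 3/25.48 = 0.1177 vs 7/9 = 0.7778.
q_2 gives more utility per dollar, so spend all income on q_2: q_2* = I/p_2, q_1* = 0.
Numerically: q_1* = 0, q_2* = 5.3333.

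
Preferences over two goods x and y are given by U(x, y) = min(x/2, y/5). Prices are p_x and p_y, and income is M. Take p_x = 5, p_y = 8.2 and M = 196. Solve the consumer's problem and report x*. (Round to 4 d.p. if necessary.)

x* = 7.6863

With perfect complements, no substitution: consume in ratio x:y = 2:5.
Budget: p_x·x + p_y·(5/2)·x = M, so (2·p_x + 5·p_y)·x = 2·M.
Demand: x*(p_x,p_y,M) = 2·M/(2·p_x + 5·p_y), y* = 5·M/(2·p_x + 5·p_y).
Here 2·5 + 5·8.2 = 51, giving x* = 7.6863.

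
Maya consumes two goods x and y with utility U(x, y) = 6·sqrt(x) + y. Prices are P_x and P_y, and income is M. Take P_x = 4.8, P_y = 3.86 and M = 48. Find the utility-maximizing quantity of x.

x* = 5.8202

Set MRS = P_x/P_y: 3·x^(−1/2) = P_x/P_y.
Thus x* = (3·P_y/P_x)² — independent of M — with the rest of income spent on y.
Plugging in: x* = (3·3.86/4.8)² = 5.8202.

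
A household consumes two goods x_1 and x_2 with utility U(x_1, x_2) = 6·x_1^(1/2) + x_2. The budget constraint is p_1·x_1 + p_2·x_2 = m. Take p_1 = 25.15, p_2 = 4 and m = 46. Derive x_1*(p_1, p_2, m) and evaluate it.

x_1* = 0.2277

Utility is quasi-linear in x_2; the FOC for x_1 is 3/√x_1 = p_1/p_2.
Solve: √x_1 = 3·p_2/p_1, so x_1*(p_1,p_2) = (3·p_2/p_1)², and x_2* = (m − p_1·x_1*)/p_2.
Plugging in: x_1* = (3·4/25.15)² = 0.2277.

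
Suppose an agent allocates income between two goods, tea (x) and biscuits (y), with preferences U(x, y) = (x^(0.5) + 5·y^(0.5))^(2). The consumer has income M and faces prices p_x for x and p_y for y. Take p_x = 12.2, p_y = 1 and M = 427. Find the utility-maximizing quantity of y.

y* = 425.6046

MU_x ∝ x^(-0.5), MU_y ∝ 5·y^(-0.5), so MRS = (1/5)·(y/x)^(0.5) = p_x/p_y.
Solve for the ratio: y/x = [5·p_x/p_y]^(2).
Substitute y = (y/x)·x into the budget: x* = M/(p_x + p_y·(y/x)).
Numerically y/x = 3721, so x* = 427/(12.2 + 1·3721) = 0.1144 and y* = 3721·0.1144 = 425.6046.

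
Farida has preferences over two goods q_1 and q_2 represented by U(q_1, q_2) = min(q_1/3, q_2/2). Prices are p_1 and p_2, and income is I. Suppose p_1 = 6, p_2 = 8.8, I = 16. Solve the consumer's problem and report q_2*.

Leontief preferences: the optimum is at the kink where q_1/3 = q_2/2, i.e. q_2 = (2/3)·q_1.
Budget: p_1·q_1 + p_2·(2/3)·q_1 = I, so (3·p_1 + 2·p_2)·q_1 = 3·I.
Demand: q_1*(p_1,p_2,I) = 3·I/(3·p_1 + 2·p_2), q_2* = 2·I/(3·p_1 + 2·p_2).
Here 3·6 + 2·8.8 = 35.6, giving q_2* = 0.8989.

q_2* = 0.8989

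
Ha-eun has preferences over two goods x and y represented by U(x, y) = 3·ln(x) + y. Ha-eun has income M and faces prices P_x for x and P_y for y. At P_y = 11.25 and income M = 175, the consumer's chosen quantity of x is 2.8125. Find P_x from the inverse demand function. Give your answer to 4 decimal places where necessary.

P_x = 12

Set MRS = P_x/P_y: (3/x)/1 = P_x/P_y.
So x*(P_x,P_y) = 3·P_y/P_x, independent of income; and y* = (M − 3·P_y)/P_y.
Set x* = 2.8125 in the demand function and solve for P_x: P_x = 12.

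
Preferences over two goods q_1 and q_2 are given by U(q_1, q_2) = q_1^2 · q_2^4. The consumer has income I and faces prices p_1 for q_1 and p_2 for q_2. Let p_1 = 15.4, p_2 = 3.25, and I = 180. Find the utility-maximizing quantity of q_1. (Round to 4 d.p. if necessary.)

MU_q_1/MU_q_2 = (2·q_2)/(4·q_1); tangency sets this equal to p_1/p_2.
Rearranging, p_2·q_2 = 2·p_1·q_1. Substituting into the budget gives p_1·q_1·(1 + 2) = I.
Demand: q_1*(p_1,p_2,I) = 1/3·I/p_1 and q_2* = 2/3·I/p_2.
At p_1=15.4, p_2=3.25, I=180: q_1* = 1/3·180/15.4 = 3.8961.

q_1* = 3.8961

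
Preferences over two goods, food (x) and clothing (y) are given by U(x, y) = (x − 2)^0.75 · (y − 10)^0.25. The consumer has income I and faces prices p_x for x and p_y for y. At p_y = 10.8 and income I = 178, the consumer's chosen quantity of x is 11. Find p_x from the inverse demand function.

p_x = 5

Let x' = x−2, y' = y−10. MRS = 3·y'/x' = p_x/p_y.
Substituting into the budget: x* = 2 + 0.75·(I − 2·p_x − 10·p_y)/p_x, and y* = 10 + 0.25·(…)/p_y.
Set x* = 11 in the demand function and solve for p_x: p_x = 5.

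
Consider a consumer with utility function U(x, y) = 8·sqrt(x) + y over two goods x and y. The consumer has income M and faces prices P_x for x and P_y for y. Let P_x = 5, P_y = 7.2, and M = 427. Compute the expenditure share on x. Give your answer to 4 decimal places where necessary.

share on x = 0.3885

Thus x* = (4·P_y/P_x)² — independent of M — with the rest of income spent on y.
Plugging in: x* = (4·7.2/5)² = 33.1776, y* = 36.2656.
Expenditure on x: 5·33.1776 = 165.888; share = 0.3885.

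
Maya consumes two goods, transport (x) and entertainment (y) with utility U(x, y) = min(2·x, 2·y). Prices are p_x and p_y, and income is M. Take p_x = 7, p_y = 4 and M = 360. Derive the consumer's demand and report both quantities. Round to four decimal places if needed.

With perfect complements, no substitution: consume in ratio x:y = 2:2.
Budget: p_x·x + p_y·x = M, so (2·p_x + 2·p_y)·x = 2·M.
Demand: x*(p_x,p_y,M) = 2·M/(2·p_x + 2·p_y), y* = 2·M/(2·p_x + 2·p_y).
Here 2·7 + 2·4 = 22, giving x* = 32.7273 and y* = 32.7273.

x* = 32.7273, y* = 32.7273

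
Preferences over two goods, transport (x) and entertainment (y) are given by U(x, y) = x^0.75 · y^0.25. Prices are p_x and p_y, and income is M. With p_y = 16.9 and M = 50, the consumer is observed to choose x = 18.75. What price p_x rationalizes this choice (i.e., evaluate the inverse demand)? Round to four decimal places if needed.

p_x = 2

MU_x/MU_y = (0.75·y)/(0.25·x); tangency sets this equal to p_x/p_y.
Rearranging, p_y·y = (1/3)·p_x·x. Substituting into the budget gives p_x·x·(1 + (1/3)) = M.
Demand: x*(p_x,p_y,M) = 0.75·M/p_x and y* = 0.25·M/p_y.
Set x* = 18.75 in the demand function and solve for p_x: p_x = 2.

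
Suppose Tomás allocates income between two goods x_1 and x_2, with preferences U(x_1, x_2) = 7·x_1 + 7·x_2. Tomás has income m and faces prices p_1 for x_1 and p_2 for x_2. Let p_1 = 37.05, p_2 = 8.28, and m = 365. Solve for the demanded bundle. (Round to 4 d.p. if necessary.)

x_1* = 0, x_2* = 44.0821

Linear utility — the consumer picks whichever good has higher MU/price: 7/37.05 = 0.1889 vs 7/8.28 = 0.8454.
x_2 gives more utility per dollar, so spend all income on x_2: x_2* = m/p_2, x_1* = 0.
Numerically: x_1* = 0, x_2* = 44.0821.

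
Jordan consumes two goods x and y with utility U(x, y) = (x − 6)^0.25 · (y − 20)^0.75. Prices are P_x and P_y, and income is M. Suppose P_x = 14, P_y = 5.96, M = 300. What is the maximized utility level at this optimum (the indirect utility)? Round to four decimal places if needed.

V = 7.4763

This is Cobb-Douglas in (x−6, y−20): tangency gives 0.25·P_y·(y−20) = 0.75·P_x·(x−6).
After buying the subsistence bundle (6, 20), a share 0.25 of the remaining income goes to x: x* = 6 + 0.25·(M − 6P_x − 20P_y)/P_x.
Discretionary income = 300 − 6·14 − 20·5.96 = 96.8; x* = 6 + 0.25·96.8/14 = 7.7286; y* = 20 + 0.75·96.8/5.96 = 32.1812.
Utility at the optimum: U(7.7286, 32.1812) = 7.4763.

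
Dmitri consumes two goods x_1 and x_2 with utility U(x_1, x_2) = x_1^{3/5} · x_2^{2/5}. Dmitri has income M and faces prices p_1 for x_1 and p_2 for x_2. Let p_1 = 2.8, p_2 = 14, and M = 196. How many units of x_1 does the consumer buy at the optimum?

x_1* = 42

The MRS is (3/2)·x_2/x_1. Set MRS = p_1/p_2.
Rearranging, p_2·x_2 = (2/3)·p_1·x_1. Substituting into the budget gives p_1·x_1·(1 + (2/3)) = M.
Demand: x_1*(p_1,p_2,M) = 0.6·M/p_1 and x_2* = 0.4·M/p_2.
At p_1=2.8, p_2=14, M=196: x_1* = 0.6·196/2.8 = 42.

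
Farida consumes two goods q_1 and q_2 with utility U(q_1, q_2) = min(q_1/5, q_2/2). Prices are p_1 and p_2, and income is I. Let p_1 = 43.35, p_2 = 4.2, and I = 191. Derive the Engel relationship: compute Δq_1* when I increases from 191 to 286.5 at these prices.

With perfect complements, no substitution: consume in ratio q_1:q_2 = 5:2.
Budget: p_1·q_1 + p_2·(2/5)·q_1 = I, so (5·p_1 + 2·p_2)·q_1 = 5·I.
Demand: q_1*(p_1,p_2,I) = 5·I/(5·p_1 + 2·p_2), q_2* = 2·I/(5·p_1 + 2·p_2).
Here 5·43.35 + 2·4.2 = 225.15, giving q_1* = 4.2416.
At I' = 286.5: q_1* = 6.3624. Change: 6.3624 − 4.2416 = 2.1208.

Δq_1* = 2.1208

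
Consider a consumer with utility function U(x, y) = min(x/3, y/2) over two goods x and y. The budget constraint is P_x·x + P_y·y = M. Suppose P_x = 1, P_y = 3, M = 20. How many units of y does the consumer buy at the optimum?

y* = 4.4444

With perfect complements, no substitution: consume in ratio x:y = 3:2.
Budget: P_x·x + P_y·(2/3)·x = M, so (3·P_x + 2·P_y)·x = 3·M.
Demand: x*(P_x,P_y,M) = 3·M/(3·P_x + 2·P_y), y* = 2·M/(3·P_x + 2·P_y).
Here 3·1 + 2·3 = 9, giving y* = 4.4444.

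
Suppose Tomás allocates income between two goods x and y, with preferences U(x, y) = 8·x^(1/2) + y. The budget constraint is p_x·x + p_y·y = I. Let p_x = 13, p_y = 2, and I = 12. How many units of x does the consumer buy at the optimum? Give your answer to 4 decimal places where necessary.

Utility is quasi-linear in y; the FOC for x is 4/√x = p_x/p_y.
Thus x* = (4·p_y/p_x)² — independent of I — with the rest of income spent on y.
Plugging in: x* = (4·2/13)² = 0.3787.

x* = 0.3787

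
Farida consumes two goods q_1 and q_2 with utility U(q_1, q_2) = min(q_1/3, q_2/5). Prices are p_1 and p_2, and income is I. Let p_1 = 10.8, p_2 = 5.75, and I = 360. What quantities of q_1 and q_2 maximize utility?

With perfect complements, no substitution: consume in ratio q_1:q_2 = 3:5.
Budget: p_1·q_1 + p_2·(5/3)·q_1 = I, so (3·p_1 + 5·p_2)·q_1 = 3·I.
Demand: q_1*(p_1,p_2,I) = 3·I/(3·p_1 + 5·p_2), q_2* = 5·I/(3·p_1 + 5·p_2).
Here 3·10.8 + 5·5.75 = 61.15, giving q_1* = 17.6615 and q_2* = 29.4358.

q_1* = 17.6615, q_2* = 29.4358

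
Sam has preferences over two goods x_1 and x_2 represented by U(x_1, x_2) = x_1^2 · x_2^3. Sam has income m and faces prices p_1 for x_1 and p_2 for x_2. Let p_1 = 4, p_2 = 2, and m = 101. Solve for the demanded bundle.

x_1* = 10.1, x_2* = 30.3

Tangency: MRS = (2/3)·x_2/x_1 = p_1/p_2.
Rearranging, p_2·x_2 = (3/2)·p_1·x_1. Substituting into the budget gives p_1·x_1·(1 + (3/2)) = m.
Demand: x_1*(p_1,p_2,m) = 0.4·m/p_1 and x_2* = 0.6·m/p_2.
At p_1=4, p_2=2, m=101: x_1* = 0.4·101/4 = 10.1, x_2* = 30.3.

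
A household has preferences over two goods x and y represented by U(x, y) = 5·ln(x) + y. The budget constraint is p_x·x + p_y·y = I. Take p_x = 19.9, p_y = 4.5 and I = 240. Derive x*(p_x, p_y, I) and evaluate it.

x* = 1.1307

Set MRS = p_x/p_y: (5/x)/1 = p_x/p_y.
So x*(p_x,p_y) = 5·p_y/p_x, independent of income; and y* = (I − 5·p_y)/p_y.
At the given prices: x* = 5·4.5/19.9 = 1.1307.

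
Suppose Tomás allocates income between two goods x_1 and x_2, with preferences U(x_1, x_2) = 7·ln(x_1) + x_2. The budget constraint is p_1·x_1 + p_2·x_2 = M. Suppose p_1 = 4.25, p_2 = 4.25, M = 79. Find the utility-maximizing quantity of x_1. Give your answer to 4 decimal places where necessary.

Set MRS = p_1/p_2: (7/x_1)/1 = p_1/p_2.
So x_1*(p_1,p_2) = 7·p_2/p_1, independent of income; and x_2* = (M − 7·p_2)/p_2.
At the given prices: x_1* = 7·4.25/4.25 = 7.

x_1* = 7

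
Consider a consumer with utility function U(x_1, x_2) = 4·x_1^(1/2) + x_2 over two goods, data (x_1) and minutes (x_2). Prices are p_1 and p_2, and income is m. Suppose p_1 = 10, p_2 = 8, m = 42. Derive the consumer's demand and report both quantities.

Utility is quasi-linear in x_2; the FOC for x_1 is 2/√x_1 = p_1/p_2.
Thus x_1* = (2·p_2/p_1)² — independent of m — with the rest of income spent on x_2.
Plugging in: x_1* = (2·8/10)² = 2.56, x_2* = 2.05.

x_1* = 2.56, x_2* = 2.05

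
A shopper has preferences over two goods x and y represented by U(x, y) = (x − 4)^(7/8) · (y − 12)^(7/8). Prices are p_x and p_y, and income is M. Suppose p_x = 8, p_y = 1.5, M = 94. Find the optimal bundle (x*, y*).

This is Cobb-Douglas in (x−4, y−12): tangency gives 0.875·p_y·(y−12) = 0.875·p_x·(x−4).
Substituting into the budget: x* = 4 + 0.5·(M − 4·p_x − 12·p_y)/p_x, and y* = 12 + 0.5·(…)/p_y.
Discretionary income = 94 − 4·8 − 12·1.5 = 44; x* = 4 + 0.5·44/8 = 6.75; y* = 12 + 0.5·44/1.5 = 26.6667.

x* = 6.75, y* = 26.6667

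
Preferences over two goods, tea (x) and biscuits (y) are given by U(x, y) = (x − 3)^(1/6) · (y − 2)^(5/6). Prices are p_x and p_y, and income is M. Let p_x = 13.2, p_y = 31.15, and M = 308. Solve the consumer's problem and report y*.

y* = 7.5136

After buying the subsistence bundle (3, 2), a share 1/6 of the remaining income goes to x: x* = 3 + 1/6·(M − 3p_x − 2p_y)/p_x.
Discretionary income = 308 − 3·13.2 − 2·31.15 = 206.1; y* = 2 + 5/6·206.1/31.15 = 7.5136.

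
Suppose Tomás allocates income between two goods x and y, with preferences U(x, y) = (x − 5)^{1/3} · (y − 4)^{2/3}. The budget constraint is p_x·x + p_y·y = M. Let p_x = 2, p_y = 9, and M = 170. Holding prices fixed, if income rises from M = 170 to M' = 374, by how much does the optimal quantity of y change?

Let x' = x−5, y' = y−4. MRS = (1/2)·y'/x' = p_x/p_y.
Substituting into the budget: x* = 5 + 1/3·(M − 5·p_x − 4·p_y)/p_x, and y* = 4 + 2/3·(…)/p_y.
Discretionary income = 170 − 5·2 − 4·9 = 124; y* = 4 + 2/3·124/9 = 13.1852.
At M' = 374: y* = 28.2963. Change: 28.2963 − 13.1852 = 15.1111.

Δy* = 15.1111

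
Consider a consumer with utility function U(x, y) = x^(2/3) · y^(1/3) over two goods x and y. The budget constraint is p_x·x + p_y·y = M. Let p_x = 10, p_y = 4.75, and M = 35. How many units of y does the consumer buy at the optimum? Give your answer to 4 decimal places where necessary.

y* = 2.4561

The MRS is 2·y/x. Set MRS = p_x/p_y.
So 2/3·p_y·y = 1/3·p_x·x; combined with the budget, a share 2/3 of income goes to x.
Demand: x*(p_x,p_y,M) = 2/3·M/p_x and y* = 1/3·M/p_y.
At p_x=10, p_y=4.75, M=35: y* = 1/3·35/4.75 = 2.4561.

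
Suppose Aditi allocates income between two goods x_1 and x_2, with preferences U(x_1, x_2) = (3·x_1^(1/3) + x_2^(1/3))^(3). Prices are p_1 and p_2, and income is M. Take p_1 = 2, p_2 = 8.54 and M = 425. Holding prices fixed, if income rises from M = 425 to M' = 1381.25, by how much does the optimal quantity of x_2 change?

MU_x_1 ∝ 3·x_1^(-2/3), MU_x_2 ∝ x_2^(-2/3), so MRS = 3·(x_2/x_1)^(2/3) = p_1/p_2.
Hence x_2/x_1 = ((1/3)·p_1/p_2)^(1/(2/3)), i.e. raised to the 1.5 power.
With the ratio pinned down, the budget gives x_1* = M/(p_1 + p_2·(x_2/x_1)) and x_2* = (x_2/x_1)·x_1*.
Numerically x_2/x_1 = 0.021811, so x_1* = 425/(2 + 8.54·0.021811) = 194.3954 and x_2* = 0.021811·194.3954 = 4.24.
At M' = 1381.25: x_2* = 13.7799. Change: 13.7799 − 4.24 = 9.5399.

Δx_2* = 9.5399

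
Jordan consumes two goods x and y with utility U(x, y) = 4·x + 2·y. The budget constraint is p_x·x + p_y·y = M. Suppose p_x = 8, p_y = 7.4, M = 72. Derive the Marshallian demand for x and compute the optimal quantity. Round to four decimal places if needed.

x gives more utility per dollar, so spend all income on x: x* = M/p_x, y* = 0.
Numerically: x* = 9, y* = 0.

x* = 9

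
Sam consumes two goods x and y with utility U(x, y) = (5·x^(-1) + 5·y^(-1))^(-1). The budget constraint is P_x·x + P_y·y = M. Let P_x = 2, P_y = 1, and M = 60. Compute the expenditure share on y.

share on y = 0.4142

From the CES first-order condition, (y/x)^(2) = P_x/P_y.
Hence y/x = (P_x/P_y)^(1/(2)), i.e. raised to the 0.5 power.
With the ratio pinned down, the budget gives x* = M/(P_x + P_y·(y/x)) and y* = (y/x)·x*.
Numerically y/x = 1.414214, so x* = 60/(2 + 1·1.414214) = 17.5736 and y* = 1.414214·17.5736 = 24.8528.
Expenditure on y: 1·24.8528 = 24.8528; share = 0.4142.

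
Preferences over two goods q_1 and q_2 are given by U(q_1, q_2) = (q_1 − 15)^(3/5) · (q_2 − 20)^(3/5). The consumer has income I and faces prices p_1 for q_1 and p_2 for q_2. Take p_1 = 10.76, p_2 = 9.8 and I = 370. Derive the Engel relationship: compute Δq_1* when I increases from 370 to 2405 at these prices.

After buying the subsistence bundle (15, 20), a share 0.5 of the remaining income goes to q_1: q_1* = 15 + 0.5·(I − 15p_1 − 20p_2)/p_1.
Discretionary income = 370 − 15·10.76 − 20·9.8 = 12.6; q_1* = 15 + 0.5·12.6/10.76 = 15.5855.
At I' = 2405: q_1* = 110.1487. Change: 110.1487 − 15.5855 = 94.5632.

Δq_1* = 94.5632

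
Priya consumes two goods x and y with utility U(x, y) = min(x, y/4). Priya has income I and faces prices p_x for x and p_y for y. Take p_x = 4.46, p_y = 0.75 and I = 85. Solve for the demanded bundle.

Leontief preferences: the optimum is at the kink where x/1 = y/4, i.e. y = 4·x.
Budget: p_x·x + p_y·4·x = I, so (p_x + 4·p_y)·x = I.
Demand: x*(p_x,p_y,I) = I/(p_x + 4·p_y), y* = 4·I/(p_x + 4·p_y).
Here 4.46 + 4·0.75 = 7.46, giving x* = 11.3941 and y* = 45.5764.

x* = 11.3941, y* = 45.5764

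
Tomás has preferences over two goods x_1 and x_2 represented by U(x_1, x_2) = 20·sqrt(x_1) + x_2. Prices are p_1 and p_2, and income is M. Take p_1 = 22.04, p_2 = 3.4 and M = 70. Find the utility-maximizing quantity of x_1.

x_1* = 2.3798

Set MRS = p_1/p_2: 10·x_1^(−1/2) = p_1/p_2.
Thus x_1* = (10·p_2/p_1)² — independent of M — with the rest of income spent on x_2.
Plugging in: x_1* = (10·3.4/22.04)² = 2.3798.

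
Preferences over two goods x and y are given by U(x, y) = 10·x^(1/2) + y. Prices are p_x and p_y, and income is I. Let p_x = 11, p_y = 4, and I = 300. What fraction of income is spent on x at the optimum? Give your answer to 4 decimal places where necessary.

Solve: √x = 5·p_y/p_x, so x*(p_x,p_y) = (5·p_y/p_x)², and y* = (I − p_x·x*)/p_y.
Plugging in: x* = (5·4/11)² = 3.3058, y* = 65.9091.
Expenditure on x: 11·3.3058 = 36.3636; share = 0.1212.

share on x = 0.1212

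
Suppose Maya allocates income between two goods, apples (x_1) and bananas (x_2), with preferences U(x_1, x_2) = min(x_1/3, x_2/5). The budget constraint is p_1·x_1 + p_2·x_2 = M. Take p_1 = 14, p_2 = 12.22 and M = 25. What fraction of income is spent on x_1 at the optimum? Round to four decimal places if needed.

share on x_1 = 0.4074

Leontief preferences: the optimum is at the kink where x_1/3 = x_2/5, i.e. x_2 = (5/3)·x_1.
Budget: p_1·x_1 + p_2·(5/3)·x_1 = M, so (3·p_1 + 5·p_2)·x_1 = 3·M.
Demand: x_1*(p_1,p_2,M) = 3·M/(3·p_1 + 5·p_2), x_2* = 5·M/(3·p_1 + 5·p_2).
Here 3·14 + 5·12.22 = 103.1, giving x_1* = 0.7274 and x_2* = 1.2124.
Expenditure on x_1: 14·0.7274 = 10.1843; share = 0.4074.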